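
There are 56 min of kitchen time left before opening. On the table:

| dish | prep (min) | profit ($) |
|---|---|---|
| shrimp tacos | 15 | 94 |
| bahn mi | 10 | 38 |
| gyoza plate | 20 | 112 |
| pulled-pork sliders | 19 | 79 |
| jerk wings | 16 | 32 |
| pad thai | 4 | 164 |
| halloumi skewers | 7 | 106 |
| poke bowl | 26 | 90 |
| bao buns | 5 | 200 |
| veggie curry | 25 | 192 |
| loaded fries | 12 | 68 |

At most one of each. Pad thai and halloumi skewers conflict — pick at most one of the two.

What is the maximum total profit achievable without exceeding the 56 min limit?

668

Density check — pad thai 41.00, bao buns 40.00, halloumi skewers 15.14 are the best per min.
Best packing: gyoza plate + pad thai + bao buns + veggie curry — 54 min, 668 total.
Next best is bahn mi + pad thai + bao buns + veggie curry + loaded fries at 662 (56 min) — short by 6.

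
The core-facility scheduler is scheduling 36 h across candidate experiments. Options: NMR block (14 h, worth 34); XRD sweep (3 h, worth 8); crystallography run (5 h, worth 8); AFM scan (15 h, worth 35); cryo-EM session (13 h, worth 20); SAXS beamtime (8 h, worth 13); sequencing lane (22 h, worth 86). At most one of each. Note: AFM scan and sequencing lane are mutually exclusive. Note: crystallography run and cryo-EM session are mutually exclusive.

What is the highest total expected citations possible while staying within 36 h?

Greedy by ratio would take XRD sweep + SAXS beamtime + sequencing lane: 33 h used, total 107.
Dropping XRD sweep and SAXS beamtime frees 11 h; slotting in NMR block (14 h) lifts the total to 120 at 36 h.

120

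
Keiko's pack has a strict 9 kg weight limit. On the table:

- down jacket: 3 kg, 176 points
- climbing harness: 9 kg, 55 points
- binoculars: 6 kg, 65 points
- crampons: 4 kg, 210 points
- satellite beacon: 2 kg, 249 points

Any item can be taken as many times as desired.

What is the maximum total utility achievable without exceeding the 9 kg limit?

996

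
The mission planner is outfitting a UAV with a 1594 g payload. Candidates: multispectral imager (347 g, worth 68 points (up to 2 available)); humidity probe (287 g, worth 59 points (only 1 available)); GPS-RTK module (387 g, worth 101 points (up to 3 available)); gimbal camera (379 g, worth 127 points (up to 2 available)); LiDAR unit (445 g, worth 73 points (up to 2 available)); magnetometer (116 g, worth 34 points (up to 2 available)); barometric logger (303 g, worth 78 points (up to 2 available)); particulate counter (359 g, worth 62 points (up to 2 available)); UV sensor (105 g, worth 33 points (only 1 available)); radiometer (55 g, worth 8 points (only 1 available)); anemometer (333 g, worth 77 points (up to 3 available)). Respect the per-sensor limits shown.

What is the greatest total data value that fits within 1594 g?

Density check — gimbal camera 0.34, UV sensor 0.31, magnetometer 0.29, GPS-RTK module 0.26 are the best per g.
Greedy by ratio would take GPS-RTK module + 2×gimbal camera + 2×magnetometer + UV sensor + radiometer: 1537 g used, total 464.
Replace GPS-RTK module and magnetometer and radiometer with 2×barometric logger: the trade gains 13 net, giving 477 at 1585 g.
Nothing else within 1594 g beats 477.

477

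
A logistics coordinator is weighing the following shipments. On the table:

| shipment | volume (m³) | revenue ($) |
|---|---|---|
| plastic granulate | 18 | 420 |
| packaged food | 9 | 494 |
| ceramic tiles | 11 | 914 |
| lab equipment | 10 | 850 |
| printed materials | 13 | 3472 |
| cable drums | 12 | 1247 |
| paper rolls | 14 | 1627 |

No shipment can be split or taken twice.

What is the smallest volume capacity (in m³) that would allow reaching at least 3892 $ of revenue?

22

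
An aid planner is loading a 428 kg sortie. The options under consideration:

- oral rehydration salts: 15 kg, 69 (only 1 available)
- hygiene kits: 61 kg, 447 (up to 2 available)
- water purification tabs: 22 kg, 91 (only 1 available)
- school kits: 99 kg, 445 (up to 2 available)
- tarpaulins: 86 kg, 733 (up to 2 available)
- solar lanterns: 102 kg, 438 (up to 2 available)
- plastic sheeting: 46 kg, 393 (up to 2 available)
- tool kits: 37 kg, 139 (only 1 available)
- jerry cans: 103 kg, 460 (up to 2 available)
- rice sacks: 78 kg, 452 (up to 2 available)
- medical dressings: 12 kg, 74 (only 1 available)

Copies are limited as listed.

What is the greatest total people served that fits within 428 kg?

3311

Ranking by ratio (people served/kg): plastic sheeting 8.54, tarpaulins 8.52, hygiene kits 7.33, medical dressings 6.17.
A density-first pass picks oral rehydration salts + 2×hygiene kits + 2×tarpaulins + 2×plastic sheeting + medical dressings — 3289 at 413 kg.
Dropping oral rehydration salts frees 15 kg; slotting in water purification tabs (22 kg) lifts the total to 3311 at 420 kg.
No other feasible combination exceeds 3311.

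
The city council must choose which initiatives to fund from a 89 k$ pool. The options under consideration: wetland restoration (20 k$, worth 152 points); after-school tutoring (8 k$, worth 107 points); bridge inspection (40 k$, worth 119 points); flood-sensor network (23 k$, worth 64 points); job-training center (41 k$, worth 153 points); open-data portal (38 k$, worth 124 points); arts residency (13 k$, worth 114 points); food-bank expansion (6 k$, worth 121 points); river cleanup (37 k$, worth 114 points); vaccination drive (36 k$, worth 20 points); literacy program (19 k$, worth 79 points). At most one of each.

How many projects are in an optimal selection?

5

The maximum projected impact within 89 k$ is 647.
wetland restoration + after-school tutoring + job-training center + arts residency + food-bank expansion hits 647 at 88 k$.
All optima have 5 projects.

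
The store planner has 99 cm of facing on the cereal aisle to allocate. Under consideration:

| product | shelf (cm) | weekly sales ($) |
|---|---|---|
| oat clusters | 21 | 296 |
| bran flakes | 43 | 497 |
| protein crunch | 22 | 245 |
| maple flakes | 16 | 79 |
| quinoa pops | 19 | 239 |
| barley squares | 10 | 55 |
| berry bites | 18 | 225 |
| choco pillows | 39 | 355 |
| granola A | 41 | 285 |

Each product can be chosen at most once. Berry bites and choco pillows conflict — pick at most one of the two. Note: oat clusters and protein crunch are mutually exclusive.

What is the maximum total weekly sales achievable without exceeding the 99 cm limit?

1111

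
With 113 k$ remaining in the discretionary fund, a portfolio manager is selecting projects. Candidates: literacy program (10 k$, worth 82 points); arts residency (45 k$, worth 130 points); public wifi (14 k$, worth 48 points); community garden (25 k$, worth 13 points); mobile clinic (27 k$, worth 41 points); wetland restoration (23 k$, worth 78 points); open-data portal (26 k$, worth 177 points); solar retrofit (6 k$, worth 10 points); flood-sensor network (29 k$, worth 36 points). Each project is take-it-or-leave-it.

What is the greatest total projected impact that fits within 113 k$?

477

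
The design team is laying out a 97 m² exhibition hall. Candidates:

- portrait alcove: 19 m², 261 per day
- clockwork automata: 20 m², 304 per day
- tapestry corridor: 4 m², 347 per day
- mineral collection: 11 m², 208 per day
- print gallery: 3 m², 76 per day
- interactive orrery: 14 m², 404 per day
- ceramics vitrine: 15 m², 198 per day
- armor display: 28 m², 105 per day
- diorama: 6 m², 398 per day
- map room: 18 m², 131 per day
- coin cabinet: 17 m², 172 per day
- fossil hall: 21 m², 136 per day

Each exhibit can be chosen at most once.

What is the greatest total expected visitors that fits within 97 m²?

By expected visitors per m²: tapestry corridor 86.75, diorama 66.33, interactive orrery 28.86 lead.
Portrait alcove + clockwork automata + tapestry corridor + mineral collection + print gallery + interactive orrery + ceramics vitrine + diorama uses 92 of the 97 m² and totals 2196.
Runner-up portrait alcove + clockwork automata + tapestry corridor + mineral collection + print gallery + interactive orrery + diorama + coin cabinet tops out at 2170.

2196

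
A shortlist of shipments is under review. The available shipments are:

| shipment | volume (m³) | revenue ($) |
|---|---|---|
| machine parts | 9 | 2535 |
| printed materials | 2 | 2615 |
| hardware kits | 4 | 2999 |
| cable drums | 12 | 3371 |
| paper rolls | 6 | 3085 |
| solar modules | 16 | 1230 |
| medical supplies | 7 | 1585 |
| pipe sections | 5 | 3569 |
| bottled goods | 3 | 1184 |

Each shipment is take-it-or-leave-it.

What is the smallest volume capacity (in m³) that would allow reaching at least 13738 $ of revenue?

24

Need the lightest bundle worth ≥ 13738.
printed materials + hardware kits + paper rolls + medical supplies + pipe sections reaches 13853 using 24 m³.
No combination under 24 m³ hits 13738.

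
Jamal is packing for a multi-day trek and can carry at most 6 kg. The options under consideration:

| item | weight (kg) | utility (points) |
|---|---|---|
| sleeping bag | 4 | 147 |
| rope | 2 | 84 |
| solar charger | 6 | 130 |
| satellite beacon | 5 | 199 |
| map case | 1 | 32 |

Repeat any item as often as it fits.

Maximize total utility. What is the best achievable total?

Density check — rope 42.00, satellite beacon 39.80, sleeping bag 36.75, map case 32.00 are the best per kg.
3×rope uses 6 of the 6 kg and totals 252.
Every other selection either busts 6 kg or fails to beat 252.

252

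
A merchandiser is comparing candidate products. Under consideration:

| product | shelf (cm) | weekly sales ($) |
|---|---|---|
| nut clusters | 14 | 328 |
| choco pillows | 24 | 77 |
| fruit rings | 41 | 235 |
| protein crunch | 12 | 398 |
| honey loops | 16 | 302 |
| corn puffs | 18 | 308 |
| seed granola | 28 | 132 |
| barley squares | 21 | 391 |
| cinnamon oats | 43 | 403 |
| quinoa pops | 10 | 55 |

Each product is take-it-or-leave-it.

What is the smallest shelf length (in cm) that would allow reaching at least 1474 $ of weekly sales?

73

Look for the lowest-shelf combination reaching 1474.
Taking nut clusters + protein crunch + honey loops + barley squares + quinoa pops gives 1474 (≥ 1474) for 73 cm.
Below 73 cm the best achievable stays under 1474.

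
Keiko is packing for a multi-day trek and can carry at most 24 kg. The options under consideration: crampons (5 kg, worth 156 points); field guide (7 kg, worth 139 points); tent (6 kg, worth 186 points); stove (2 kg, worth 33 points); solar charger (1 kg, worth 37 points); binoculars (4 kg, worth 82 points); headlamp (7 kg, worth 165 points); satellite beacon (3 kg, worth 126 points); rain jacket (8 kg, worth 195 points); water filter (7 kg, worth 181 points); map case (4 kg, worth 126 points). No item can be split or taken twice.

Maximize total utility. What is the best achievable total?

The ratio heuristic lands on crampons + tent + solar charger + binoculars + satellite beacon + map case (713) but leaves 1 kg idle.
The 8 kg tied up in binoculars and map case is better spent on stove + water filter — total rises to 719 (24 kg).

719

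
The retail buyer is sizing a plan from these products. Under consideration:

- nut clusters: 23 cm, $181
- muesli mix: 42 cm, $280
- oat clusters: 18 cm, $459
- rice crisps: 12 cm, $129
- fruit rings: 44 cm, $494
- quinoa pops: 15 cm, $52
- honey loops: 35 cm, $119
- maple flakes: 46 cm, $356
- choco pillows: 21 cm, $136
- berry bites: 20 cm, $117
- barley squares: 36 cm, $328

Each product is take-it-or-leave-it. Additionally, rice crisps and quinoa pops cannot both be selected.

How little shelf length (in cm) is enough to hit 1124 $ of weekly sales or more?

85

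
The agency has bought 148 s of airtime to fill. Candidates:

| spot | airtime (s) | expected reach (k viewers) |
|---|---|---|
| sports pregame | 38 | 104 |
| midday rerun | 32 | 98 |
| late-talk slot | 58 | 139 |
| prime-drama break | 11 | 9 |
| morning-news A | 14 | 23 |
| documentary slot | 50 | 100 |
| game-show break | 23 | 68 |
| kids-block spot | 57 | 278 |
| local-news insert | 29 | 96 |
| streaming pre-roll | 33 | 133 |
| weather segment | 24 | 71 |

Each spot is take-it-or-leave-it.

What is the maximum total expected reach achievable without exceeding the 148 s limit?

By expected reach per s: kids-block spot 4.88, streaming pre-roll 4.03, local-news insert 3.31, midday rerun 3.06 lead.
Greedy by ratio would take kids-block spot + local-news insert + streaming pre-roll + weather segment: 143 s used, total 578.
Dropping local-news insert frees 29 s; slotting in midday rerun (32 s) lifts the total to 580 at 146 s.
That's the maximum — no swap from here does better than 580.

580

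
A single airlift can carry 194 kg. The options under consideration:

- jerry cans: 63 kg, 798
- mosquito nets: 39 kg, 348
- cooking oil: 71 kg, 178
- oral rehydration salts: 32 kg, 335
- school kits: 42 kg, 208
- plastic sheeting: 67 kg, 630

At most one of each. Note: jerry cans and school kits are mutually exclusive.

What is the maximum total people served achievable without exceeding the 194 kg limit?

Taking the top-ratio supplies first gives jerry cans + oral rehydration salts + plastic sheeting for 1763 (162 kg).
The 32 kg tied up in oral rehydration salts is better spent on mosquito nets — total rises to 1776 (169 kg).
The closest alternative, jerry cans + oral rehydration salts + plastic sheeting, reaches only 1763.

1776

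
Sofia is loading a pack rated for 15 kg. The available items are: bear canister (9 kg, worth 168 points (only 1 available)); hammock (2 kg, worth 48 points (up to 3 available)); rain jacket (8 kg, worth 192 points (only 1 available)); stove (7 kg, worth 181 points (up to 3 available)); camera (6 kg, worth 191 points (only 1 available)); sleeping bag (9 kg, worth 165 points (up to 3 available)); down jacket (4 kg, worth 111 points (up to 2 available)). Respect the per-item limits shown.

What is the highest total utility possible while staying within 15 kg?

Ranking by ratio (utility/kg): camera 31.83, down jacket 27.75, stove 25.86, hammock 24.00.
Greedy by ratio would take camera + 2×down jacket: 14 kg used, total 413.
Dropping 2×down jacket frees 8 kg; slotting in hammock + stove (9 kg) lifts the total to 420 at 15 kg.

420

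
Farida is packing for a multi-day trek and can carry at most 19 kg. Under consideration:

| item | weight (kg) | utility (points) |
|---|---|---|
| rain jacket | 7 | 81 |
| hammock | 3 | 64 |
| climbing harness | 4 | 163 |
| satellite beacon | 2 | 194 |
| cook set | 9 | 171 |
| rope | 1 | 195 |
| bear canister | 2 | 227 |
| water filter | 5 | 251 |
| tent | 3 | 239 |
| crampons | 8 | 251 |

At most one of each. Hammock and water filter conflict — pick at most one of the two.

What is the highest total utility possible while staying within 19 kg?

1269

Climbing harness + satellite beacon + rope + bear canister + water filter + tent uses 17 of the 19 kg and totals 1269.
Runner-up hammock + satellite beacon + rope + bear canister + tent + crampons tops out at 1170.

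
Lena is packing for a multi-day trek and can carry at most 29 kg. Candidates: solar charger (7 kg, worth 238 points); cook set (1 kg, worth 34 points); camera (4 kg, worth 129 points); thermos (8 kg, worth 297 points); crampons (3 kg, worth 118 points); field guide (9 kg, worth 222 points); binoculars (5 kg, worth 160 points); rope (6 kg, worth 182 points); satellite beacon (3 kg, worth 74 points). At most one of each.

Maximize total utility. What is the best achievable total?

998

Filling by ratio: solar charger + cook set + camera + thermos + crampons + binoculars for 976, with 1 kg left unused.
Replace binoculars with rope: the trade gains 22 net, giving 998 at 29 kg.
Runner-up solar charger + thermos + crampons + binoculars + rope tops out at 995.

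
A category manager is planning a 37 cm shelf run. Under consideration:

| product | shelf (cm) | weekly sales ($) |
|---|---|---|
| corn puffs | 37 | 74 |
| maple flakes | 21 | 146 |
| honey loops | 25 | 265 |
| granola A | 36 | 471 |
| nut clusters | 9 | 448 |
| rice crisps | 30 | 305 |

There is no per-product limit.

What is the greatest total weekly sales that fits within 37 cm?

1792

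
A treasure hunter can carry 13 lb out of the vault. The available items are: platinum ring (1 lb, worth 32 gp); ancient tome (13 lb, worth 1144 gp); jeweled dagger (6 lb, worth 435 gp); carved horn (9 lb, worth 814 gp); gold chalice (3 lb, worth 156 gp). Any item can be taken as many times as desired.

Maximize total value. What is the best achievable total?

A density-first pass picks platinum ring + carved horn + gold chalice — 1002 at 13 lb.
Dropping platinum ring and carved horn and gold chalice frees 13 lb; slotting in ancient tome (13 lb) lifts the total to 1144 at 13 lb.
That's the maximum — no swap from here does better than 1144.

1144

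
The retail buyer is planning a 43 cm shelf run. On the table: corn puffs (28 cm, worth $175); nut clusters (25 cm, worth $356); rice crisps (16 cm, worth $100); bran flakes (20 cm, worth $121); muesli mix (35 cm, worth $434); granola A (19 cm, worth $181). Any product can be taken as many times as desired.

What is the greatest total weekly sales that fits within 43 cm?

456

By weekly sales per cm: nut clusters 14.24, muesli mix 12.40, granola A 9.53, corn puffs 6.25 lead.
Best packing: nut clusters + rice crisps — 41 cm, 456 total.
Every other selection either busts 43 cm or fails to beat 456.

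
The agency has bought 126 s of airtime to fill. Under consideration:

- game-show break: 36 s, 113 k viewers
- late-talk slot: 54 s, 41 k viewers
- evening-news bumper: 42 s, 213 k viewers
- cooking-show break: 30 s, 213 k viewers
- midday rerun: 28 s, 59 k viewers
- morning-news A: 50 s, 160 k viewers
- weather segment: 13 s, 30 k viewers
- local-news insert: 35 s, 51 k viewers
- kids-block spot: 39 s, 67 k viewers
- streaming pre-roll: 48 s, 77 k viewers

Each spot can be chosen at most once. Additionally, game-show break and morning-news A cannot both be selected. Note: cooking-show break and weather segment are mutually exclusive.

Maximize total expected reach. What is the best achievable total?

586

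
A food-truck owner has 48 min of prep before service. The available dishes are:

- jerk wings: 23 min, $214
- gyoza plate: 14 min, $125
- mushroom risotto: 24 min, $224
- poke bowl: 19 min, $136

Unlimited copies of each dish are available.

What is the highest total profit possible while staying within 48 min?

448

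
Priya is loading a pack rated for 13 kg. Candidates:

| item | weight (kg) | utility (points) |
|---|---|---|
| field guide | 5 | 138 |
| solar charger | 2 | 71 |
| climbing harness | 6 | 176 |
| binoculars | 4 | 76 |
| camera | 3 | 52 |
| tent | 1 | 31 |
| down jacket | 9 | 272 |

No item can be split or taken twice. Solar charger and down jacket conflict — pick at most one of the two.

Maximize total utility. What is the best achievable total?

385

Density check — solar charger 35.50, tent 31.00, down jacket 30.22, climbing harness 29.33 are the best per kg.
Best packing: field guide + solar charger + climbing harness — 13 kg, 385 total.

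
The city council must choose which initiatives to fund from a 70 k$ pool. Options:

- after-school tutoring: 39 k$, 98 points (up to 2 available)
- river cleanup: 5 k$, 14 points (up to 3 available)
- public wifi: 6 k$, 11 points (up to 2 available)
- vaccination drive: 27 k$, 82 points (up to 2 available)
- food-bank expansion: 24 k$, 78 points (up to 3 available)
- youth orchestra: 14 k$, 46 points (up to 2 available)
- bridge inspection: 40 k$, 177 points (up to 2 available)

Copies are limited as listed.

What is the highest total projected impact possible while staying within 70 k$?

Ranking by ratio (projected impact/k$): bridge inspection 4.42, youth orchestra 3.29, food-bank expansion 3.25, vaccination drive 3.04.
Taking 2×youth orchestra + bridge inspection: 68 k$ used, 269 in projected impact.

269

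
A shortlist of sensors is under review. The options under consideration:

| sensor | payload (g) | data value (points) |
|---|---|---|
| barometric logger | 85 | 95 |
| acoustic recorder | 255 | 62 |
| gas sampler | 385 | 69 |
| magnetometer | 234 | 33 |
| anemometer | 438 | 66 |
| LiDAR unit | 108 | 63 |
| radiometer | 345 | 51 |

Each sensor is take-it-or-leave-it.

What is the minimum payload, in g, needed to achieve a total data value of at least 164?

Need the lightest bundle worth ≥ 164.
barometric logger + magnetometer + LiDAR unit: 191 data value at 427 g.
Below 427 g the best achievable stays under 164.

427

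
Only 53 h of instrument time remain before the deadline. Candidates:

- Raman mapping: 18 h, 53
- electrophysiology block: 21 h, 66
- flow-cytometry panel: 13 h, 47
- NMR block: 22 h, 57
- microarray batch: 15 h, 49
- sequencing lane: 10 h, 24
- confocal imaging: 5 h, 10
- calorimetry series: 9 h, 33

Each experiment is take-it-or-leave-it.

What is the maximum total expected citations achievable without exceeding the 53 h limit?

170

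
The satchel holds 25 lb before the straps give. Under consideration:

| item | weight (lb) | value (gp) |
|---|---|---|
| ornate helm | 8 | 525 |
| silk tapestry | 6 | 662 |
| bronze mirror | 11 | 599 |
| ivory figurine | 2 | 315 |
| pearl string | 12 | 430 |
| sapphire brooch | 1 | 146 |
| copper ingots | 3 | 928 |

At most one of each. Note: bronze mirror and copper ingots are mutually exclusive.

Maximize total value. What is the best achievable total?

2576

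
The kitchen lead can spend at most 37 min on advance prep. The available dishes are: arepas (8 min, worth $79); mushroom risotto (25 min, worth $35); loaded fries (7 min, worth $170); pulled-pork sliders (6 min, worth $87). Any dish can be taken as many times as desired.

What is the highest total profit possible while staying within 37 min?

850

5×loaded fries uses 35 of the 37 min and totals 850.
The spare 2 min is too small for any remaining dish, and no exchange beats 850.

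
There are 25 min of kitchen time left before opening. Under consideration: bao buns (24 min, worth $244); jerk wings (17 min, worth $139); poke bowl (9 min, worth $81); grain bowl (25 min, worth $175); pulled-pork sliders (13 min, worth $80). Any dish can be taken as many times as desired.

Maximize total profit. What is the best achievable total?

244

Best packing: bao buns — 24 min, 244 total.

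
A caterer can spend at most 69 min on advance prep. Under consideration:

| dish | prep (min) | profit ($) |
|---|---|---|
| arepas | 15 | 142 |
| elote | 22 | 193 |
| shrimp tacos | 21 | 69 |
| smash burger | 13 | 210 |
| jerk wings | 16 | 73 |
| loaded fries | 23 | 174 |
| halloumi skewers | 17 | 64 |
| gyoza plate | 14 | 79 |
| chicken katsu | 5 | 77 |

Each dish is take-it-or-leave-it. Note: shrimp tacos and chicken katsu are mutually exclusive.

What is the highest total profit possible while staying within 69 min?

The ratio ordering already packs tightly: arepas + elote + smash burger + gyoza plate + chicken katsu, 69 min, 701.
Next best is elote + smash burger + loaded fries + chicken katsu at 654 (63 min) — short by 47.

701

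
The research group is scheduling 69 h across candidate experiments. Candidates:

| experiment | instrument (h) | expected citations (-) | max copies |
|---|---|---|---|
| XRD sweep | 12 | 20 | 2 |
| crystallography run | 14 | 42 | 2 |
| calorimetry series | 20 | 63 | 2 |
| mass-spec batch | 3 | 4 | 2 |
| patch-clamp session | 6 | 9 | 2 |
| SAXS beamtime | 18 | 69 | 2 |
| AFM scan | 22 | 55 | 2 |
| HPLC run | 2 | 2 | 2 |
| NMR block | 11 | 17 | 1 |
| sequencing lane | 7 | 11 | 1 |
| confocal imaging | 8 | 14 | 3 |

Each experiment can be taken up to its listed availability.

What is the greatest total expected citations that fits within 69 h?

228

Greedy by ratio would take calorimetry series + mass-spec batch + 2×SAXS beamtime + HPLC run + confocal imaging: 69 h used, total 221.
Replace calorimetry series and confocal imaging with 2×crystallography run: the trade gains 7 net, giving 228 at 69 h.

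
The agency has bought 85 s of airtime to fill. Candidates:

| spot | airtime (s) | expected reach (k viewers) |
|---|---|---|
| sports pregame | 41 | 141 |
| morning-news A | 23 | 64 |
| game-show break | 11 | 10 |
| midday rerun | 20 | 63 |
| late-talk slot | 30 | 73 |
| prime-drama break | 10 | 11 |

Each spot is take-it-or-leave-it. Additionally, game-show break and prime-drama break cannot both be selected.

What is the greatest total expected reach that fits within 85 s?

Ranking by ratio (expected reach/s): sports pregame 3.44, midday rerun 3.15, morning-news A 2.78.
Best packing: sports pregame + morning-news A + midday rerun — 84 s, 268 total.

268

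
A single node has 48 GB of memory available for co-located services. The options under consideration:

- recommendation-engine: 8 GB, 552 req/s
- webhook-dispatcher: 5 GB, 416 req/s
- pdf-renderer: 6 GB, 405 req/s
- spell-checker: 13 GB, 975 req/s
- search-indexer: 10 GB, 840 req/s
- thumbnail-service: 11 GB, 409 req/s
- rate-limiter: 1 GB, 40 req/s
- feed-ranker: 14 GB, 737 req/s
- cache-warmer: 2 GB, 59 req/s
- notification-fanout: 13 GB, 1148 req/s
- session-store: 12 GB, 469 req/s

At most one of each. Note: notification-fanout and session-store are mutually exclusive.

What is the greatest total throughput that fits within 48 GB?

3824

Taking webhook-dispatcher + pdf-renderer + spell-checker + search-indexer + rate-limiter + notification-fanout: 48 GB used, 3824 in throughput.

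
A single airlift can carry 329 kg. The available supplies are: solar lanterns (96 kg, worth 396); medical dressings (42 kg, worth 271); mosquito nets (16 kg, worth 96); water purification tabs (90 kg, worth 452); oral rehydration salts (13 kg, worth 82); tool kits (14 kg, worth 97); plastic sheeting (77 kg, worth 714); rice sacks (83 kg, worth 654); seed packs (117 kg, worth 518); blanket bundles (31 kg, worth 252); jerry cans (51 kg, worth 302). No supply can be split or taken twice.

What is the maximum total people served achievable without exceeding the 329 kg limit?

Medical dressings + mosquito nets + oral rehydration salts + tool kits + plastic sheeting + rice sacks + blanket bundles + jerry cans uses 327 of the 329 kg and totals 2468.
The spare 2 kg is too small for any remaining supply, and no exchange beats 2468.

2468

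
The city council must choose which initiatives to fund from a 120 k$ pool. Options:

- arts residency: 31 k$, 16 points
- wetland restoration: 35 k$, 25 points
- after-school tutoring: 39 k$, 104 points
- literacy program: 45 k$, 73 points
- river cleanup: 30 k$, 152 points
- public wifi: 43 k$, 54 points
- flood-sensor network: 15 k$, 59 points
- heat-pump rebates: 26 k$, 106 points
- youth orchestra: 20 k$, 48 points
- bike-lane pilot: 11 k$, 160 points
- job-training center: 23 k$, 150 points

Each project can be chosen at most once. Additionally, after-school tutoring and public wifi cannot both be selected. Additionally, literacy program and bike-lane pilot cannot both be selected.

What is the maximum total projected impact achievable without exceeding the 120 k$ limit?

627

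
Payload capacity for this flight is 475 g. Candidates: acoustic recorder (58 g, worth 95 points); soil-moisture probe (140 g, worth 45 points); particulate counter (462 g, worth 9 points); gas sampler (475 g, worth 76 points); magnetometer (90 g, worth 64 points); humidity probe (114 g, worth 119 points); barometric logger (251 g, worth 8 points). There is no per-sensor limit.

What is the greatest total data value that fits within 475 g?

Taking 8×acoustic recorder: 464 g used, 760 in data value.
That's the maximum — no swap from here does better than 760.

760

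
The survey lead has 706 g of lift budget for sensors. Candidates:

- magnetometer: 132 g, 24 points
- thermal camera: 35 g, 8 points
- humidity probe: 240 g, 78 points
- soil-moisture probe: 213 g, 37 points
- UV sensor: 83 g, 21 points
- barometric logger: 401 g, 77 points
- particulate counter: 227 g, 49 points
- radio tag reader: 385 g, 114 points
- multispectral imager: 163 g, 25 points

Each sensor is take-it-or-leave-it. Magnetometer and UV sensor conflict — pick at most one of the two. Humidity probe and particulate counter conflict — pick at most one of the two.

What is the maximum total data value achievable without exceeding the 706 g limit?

200

The ratio ordering already packs tightly: thermal camera + humidity probe + radio tag reader, 660 g, 200.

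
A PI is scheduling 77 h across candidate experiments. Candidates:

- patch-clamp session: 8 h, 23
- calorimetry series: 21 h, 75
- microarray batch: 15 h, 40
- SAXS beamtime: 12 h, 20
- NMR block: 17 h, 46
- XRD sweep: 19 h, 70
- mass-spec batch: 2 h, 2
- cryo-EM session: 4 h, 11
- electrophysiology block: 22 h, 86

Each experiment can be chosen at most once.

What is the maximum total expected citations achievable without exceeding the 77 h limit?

Filling by ratio: patch-clamp session + calorimetry series + XRD sweep + mass-spec batch + cryo-EM session + electrophysiology block for 267, with 1 h left unused.
Replace patch-clamp session and mass-spec batch and cryo-EM session with microarray batch: the trade gains 4 net, giving 271 at 77 h.

271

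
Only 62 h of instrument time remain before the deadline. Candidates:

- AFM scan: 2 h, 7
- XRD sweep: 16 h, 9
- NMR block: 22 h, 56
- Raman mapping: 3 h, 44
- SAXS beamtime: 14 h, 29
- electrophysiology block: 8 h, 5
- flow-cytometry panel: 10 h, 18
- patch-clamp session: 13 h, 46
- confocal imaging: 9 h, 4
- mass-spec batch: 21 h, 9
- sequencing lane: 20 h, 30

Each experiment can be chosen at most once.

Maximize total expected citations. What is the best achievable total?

A density-first pass picks AFM scan + NMR block + Raman mapping + SAXS beamtime + electrophysiology block + patch-clamp session — 187 at 62 h.
The 10 h tied up in AFM scan and electrophysiology block is better spent on flow-cytometry panel — total rises to 193 (62 h).
Runner-up AFM scan + NMR block + Raman mapping + SAXS beamtime + electrophysiology block + patch-clamp session tops out at 187.

193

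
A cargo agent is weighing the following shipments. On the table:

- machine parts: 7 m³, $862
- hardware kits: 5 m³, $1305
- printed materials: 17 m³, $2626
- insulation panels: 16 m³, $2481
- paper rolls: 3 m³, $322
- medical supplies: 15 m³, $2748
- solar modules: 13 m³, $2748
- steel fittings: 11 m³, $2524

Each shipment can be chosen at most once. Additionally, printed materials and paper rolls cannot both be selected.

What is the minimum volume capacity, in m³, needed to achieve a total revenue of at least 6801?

32

Look for the lowest-volume combination reaching 6801.
Taking hardware kits + paper rolls + solar modules + steel fittings gives 6899 (≥ 6801) for 32 m³.
Below 32 m³ the best achievable stays under 6801.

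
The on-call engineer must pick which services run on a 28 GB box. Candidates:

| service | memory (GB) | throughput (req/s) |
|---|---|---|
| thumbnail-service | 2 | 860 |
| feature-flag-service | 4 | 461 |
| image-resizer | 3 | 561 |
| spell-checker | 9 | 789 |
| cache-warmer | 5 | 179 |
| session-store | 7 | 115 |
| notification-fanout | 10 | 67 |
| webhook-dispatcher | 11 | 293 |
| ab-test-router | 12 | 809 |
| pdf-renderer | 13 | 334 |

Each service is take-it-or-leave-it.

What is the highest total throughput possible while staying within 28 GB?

By throughput per GB: thumbnail-service 430.00, image-resizer 187.00, feature-flag-service 115.25, spell-checker 87.67 lead.
Filling by ratio: thumbnail-service + feature-flag-service + image-resizer + spell-checker + cache-warmer for 2850, with 5 GB left unused.
The 9 GB tied up in feature-flag-service and cache-warmer is better spent on ab-test-router — total rises to 3019 (26 GB).
Nothing else within 28 GB beats 3019.

3019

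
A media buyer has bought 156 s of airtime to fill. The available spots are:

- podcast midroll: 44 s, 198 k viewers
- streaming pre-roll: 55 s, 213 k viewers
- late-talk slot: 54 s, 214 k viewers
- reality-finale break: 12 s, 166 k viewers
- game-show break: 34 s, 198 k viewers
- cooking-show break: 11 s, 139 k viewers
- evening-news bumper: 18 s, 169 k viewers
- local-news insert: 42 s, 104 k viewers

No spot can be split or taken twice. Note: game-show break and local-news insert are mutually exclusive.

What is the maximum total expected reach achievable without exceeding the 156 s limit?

915

Greedy by ratio would take podcast midroll + reality-finale break + game-show break + cooking-show break + evening-news bumper: 119 s used, total 870.
The 18 s tied up in evening-news bumper is better spent on late-talk slot — total rises to 915 (155 s).
No other feasible combination exceeds 915.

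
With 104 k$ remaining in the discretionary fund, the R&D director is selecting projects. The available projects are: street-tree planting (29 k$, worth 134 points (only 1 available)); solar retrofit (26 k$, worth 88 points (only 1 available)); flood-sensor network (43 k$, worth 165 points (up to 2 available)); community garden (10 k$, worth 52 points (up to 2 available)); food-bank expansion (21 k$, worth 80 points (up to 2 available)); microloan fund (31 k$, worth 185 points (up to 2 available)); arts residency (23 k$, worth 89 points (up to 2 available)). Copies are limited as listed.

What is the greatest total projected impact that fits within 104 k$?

Greedy by ratio would take 2×community garden + food-bank expansion + 2×microloan fund: 103 k$ used, total 554.
Replace community garden and food-bank expansion with street-tree planting: the trade gains 2 net, giving 556 at 101 k$.
Nothing else within 104 k$ beats 556.

556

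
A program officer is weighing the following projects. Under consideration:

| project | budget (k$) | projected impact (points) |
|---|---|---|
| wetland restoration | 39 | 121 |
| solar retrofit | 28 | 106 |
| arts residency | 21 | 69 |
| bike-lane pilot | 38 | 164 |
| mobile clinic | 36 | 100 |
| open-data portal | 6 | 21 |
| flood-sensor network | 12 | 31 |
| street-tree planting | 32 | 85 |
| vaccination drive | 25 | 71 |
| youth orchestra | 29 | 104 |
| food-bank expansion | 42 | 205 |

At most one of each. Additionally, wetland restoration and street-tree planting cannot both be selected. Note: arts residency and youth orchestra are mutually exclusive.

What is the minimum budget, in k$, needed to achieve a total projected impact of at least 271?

63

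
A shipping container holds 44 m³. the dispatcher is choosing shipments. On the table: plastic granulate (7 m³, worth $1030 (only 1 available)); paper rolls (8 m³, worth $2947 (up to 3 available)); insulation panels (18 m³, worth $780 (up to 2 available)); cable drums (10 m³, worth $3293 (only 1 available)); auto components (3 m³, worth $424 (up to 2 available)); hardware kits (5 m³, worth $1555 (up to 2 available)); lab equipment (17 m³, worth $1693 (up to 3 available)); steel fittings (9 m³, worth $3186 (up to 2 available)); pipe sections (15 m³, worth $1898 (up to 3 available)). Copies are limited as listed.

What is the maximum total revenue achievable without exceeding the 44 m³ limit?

15559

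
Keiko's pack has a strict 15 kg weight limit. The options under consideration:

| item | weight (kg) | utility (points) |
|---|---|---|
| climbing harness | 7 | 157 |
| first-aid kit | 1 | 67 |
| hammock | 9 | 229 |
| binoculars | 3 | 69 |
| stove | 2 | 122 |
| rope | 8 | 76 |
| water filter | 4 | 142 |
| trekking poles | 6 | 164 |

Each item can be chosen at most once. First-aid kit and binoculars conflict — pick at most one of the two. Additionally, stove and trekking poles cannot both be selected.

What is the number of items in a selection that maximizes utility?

Best achievable utility is 493.
hammock + stove + water filter hits 493 at 15 kg.
Every optimal selection uses 3 items.

3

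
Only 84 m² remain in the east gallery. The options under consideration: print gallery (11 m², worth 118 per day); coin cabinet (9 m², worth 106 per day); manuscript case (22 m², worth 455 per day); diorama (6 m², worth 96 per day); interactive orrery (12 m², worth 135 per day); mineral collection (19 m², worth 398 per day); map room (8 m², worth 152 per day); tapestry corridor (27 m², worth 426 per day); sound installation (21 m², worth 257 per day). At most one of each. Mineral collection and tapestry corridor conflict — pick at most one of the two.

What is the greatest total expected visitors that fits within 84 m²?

Ranking by ratio (expected visitors/m²): mineral collection 20.95, manuscript case 20.68, map room 19.00.
Manuscript case + interactive orrery + mineral collection + map room + sound installation uses 82 of the 84 m² and totals 1397.

1397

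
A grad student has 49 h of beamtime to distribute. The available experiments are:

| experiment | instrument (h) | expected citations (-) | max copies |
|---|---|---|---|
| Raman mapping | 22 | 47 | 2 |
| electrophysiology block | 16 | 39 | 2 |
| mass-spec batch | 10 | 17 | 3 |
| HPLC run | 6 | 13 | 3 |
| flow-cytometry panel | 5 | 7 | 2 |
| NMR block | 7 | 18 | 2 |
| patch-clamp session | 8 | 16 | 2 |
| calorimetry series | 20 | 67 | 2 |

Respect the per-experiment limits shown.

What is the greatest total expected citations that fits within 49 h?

152

Density check — calorimetry series 3.35, NMR block 2.57, electrophysiology block 2.44, HPLC run 2.17 are the best per h.
Taking NMR block + 2×calorimetry series: 47 h used, 152 in expected citations.
No other feasible combination exceeds 152.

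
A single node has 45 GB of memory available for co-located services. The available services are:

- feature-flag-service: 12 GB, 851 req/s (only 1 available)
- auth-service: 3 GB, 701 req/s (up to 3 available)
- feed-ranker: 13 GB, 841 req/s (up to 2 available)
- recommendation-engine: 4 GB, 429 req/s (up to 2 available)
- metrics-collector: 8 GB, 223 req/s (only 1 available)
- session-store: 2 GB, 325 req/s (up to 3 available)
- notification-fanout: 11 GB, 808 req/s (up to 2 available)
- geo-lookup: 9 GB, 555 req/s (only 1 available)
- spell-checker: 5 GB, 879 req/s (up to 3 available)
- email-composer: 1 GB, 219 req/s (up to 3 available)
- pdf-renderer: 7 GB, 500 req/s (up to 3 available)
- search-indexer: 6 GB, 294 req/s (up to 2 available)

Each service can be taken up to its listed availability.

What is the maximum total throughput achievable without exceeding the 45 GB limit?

A density-first pass picks 3×auth-service + 2×recommendation-engine + 3×session-store + 3×spell-checker + 3×email-composer — 7230 at 41 GB.
The 4 GB tied up in recommendation-engine is better spent on pdf-renderer — total rises to 7301 (44 GB).
The spare 1 GB is too small for any remaining service, and no exchange beats 7301.

7301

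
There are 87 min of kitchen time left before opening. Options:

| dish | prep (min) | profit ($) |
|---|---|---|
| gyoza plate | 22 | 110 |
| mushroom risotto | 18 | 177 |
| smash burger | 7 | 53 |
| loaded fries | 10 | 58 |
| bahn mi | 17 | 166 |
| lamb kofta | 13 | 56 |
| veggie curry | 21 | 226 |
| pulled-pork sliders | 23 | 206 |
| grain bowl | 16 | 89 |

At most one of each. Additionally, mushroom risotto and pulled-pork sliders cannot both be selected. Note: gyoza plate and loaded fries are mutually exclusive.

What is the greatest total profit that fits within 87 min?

745

By profit per min: veggie curry 10.76, mushroom risotto 9.83, bahn mi 9.76 lead.
Loaded fries + bahn mi + veggie curry + pulled-pork sliders + grain bowl uses 87 of the 87 min and totals 745.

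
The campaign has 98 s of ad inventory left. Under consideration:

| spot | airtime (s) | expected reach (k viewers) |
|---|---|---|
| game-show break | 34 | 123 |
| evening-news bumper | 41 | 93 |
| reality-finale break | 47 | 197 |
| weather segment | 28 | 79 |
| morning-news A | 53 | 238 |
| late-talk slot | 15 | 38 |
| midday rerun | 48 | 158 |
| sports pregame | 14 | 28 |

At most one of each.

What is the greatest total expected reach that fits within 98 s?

361

Density check — morning-news A 4.49, reality-finale break 4.19, game-show break 3.62, midday rerun 3.29 are the best per s.
Taking game-show break + morning-news A: 87 s used, 361 in expected reach.
The spare 11 s is too small for any remaining spot, and no exchange beats 361.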